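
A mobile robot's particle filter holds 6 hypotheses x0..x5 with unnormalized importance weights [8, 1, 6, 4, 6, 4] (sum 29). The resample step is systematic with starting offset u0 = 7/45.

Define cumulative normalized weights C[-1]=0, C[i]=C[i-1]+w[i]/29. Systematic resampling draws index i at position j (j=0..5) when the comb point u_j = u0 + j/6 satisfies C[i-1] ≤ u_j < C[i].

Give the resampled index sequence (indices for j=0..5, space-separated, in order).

0 2 2 4 4 5

C = [8/29, 9/29, 15/29, 19/29, 25/29, 1]
j=0: u_0=7/45 ∈ [0, 8/29) → index 0
j=1: u_1=29/90 ∈ [9/29, 15/29) → index 2
j=2: u_2=22/45 ∈ [9/29, 15/29) → index 2
j=3: u_3=59/90 ∈ [19/29, 25/29) → index 4
j=4: u_4=37/45 ∈ [19/29, 25/29) → index 4
j=5: u_5=89/90 ∈ [25/29, 1) → index 5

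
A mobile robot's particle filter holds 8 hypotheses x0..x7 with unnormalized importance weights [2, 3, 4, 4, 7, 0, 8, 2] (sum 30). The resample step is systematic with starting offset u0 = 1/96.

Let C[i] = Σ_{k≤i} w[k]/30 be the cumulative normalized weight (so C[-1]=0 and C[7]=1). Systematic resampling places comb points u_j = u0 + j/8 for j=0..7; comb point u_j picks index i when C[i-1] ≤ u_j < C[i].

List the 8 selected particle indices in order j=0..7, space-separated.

0 1 2 3 4 4 6 6

C = [1/15, 1/6, 3/10, 13/30, 2/3, 2/3, 14/15, 1]
j=0: u_0=1/96 ∈ [0, 1/15) → index 0
j=1: u_1=13/96 ∈ [1/15, 1/6) → index 1
j=2: u_2=25/96 ∈ [1/6, 3/10) → index 2
j=3: u_3=37/96 ∈ [3/10, 13/30) → index 3
j=4: u_4=49/96 ∈ [13/30, 2/3) → index 4
j=5: u_5=61/96 ∈ [13/30, 2/3) → index 4
j=6: u_6=73/96 ∈ [2/3, 14/15) → index 6
j=7: u_7=85/96 ∈ [2/3, 14/15) → index 6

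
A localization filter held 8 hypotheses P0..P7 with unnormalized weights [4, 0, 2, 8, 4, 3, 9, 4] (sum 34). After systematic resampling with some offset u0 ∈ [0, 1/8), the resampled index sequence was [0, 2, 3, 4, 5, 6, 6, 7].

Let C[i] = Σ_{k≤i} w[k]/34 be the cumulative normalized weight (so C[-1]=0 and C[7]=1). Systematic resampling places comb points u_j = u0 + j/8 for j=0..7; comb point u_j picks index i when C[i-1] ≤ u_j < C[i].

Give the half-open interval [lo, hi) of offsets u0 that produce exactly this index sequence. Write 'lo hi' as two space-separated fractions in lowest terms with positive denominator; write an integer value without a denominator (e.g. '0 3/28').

5/136 7/136

C = [2/17, 2/17, 3/17, 7/17, 9/17, 21/34, 15/17, 1]
j=0 picked index 0: u0 ∈ [0, 2/17)
j=1 picked index 2: u0 ∈ [-1/136, 7/136)
j=2 picked index 3: u0 ∈ [-5/68, 11/68)
j=3 picked index 4: u0 ∈ [5/136, 21/136)
j=4 picked index 5: u0 ∈ [1/34, 2/17)
j=5 picked index 6: u0 ∈ [-1/136, 35/136)
j=6 picked index 6: u0 ∈ [-9/68, 9/68)
j=7 picked index 7: u0 ∈ [1/136, 1/8)
intersection: [5/136, 7/136)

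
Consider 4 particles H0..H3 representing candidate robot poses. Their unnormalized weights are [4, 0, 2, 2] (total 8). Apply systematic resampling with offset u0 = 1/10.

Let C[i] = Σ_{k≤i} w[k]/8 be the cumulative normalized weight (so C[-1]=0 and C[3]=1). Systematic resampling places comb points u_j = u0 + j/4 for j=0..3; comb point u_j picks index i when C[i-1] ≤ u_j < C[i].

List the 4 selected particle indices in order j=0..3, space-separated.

0 0 2 3

C = [1/2, 1/2, 3/4, 1]
j=0: u_0=1/10 ∈ [0, 1/2) → index 0
j=1: u_1=7/20 ∈ [0, 1/2) → index 0
j=2: u_2=3/5 ∈ [1/2, 3/4) → index 2
j=3: u_3=17/20 ∈ [3/4, 1) → index 3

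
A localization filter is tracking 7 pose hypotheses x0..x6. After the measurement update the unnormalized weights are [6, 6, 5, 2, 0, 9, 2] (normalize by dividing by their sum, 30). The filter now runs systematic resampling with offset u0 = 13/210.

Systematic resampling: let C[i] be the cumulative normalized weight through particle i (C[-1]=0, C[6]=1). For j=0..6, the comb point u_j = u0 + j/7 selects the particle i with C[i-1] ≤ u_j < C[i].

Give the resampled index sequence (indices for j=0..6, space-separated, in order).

0 1 1 2 5 5 5

C = [1/5, 2/5, 17/30, 19/30, 19/30, 14/15, 1]
j=0: u_0=13/210 ∈ [0, 1/5) → index 0
j=1: u_1=43/210 ∈ [1/5, 2/5) → index 1
j=2: u_2=73/210 ∈ [1/5, 2/5) → index 1
j=3: u_3=103/210 ∈ [2/5, 17/30) → index 2
j=4: u_4=19/30 ∈ [19/30, 14/15) → index 5
j=5: u_5=163/210 ∈ [19/30, 14/15) → index 5
j=6: u_6=193/210 ∈ [19/30, 14/15) → index 5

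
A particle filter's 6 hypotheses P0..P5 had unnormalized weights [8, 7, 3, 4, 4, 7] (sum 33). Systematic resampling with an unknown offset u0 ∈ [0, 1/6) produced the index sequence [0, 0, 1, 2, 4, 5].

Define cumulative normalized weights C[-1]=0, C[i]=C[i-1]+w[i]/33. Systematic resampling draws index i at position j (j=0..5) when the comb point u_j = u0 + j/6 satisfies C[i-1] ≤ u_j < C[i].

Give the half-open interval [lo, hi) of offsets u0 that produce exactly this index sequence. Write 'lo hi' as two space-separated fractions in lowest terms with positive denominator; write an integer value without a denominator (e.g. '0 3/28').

C = [8/33, 5/11, 6/11, 2/3, 26/33, 1]
j=0 picked index 0: u0 ∈ [0, 8/33)
j=1 picked index 0: u0 ∈ [-1/6, 5/66)
j=2 picked index 1: u0 ∈ [-1/11, 4/33)
j=3 picked index 2: u0 ∈ [-1/22, 1/22)
j=4 picked index 4: u0 ∈ [0, 4/33)
j=5 picked index 5: u0 ∈ [-1/22, 1/6)
intersection: [0, 1/22)

0 1/22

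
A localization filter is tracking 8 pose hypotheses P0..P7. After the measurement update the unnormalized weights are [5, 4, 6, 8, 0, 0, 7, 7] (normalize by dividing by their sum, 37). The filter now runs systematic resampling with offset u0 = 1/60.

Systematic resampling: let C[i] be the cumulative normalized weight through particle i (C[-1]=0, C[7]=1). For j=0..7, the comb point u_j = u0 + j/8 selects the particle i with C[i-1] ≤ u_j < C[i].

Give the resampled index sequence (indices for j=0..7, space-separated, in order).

C = [5/37, 9/37, 15/37, 23/37, 23/37, 23/37, 30/37, 1]
j=0: u_0=1/60 ∈ [0, 5/37) → index 0
j=1: u_1=17/120 ∈ [5/37, 9/37) → index 1
j=2: u_2=4/15 ∈ [9/37, 15/37) → index 2
j=3: u_3=47/120 ∈ [9/37, 15/37) → index 2
j=4: u_4=31/60 ∈ [15/37, 23/37) → index 3
j=5: u_5=77/120 ∈ [23/37, 30/37) → index 6
j=6: u_6=23/30 ∈ [23/37, 30/37) → index 6
j=7: u_7=107/120 ∈ [30/37, 1) → index 7

0 1 2 2 3 6 6 7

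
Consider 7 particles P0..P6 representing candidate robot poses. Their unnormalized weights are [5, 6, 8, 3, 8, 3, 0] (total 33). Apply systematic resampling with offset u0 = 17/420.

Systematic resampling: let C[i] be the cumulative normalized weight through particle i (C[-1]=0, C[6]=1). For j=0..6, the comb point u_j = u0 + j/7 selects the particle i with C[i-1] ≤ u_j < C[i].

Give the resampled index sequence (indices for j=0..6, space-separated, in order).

0 1 1 2 3 4 4

C = [5/33, 1/3, 19/33, 2/3, 10/11, 1, 1]
j=0: u_0=17/420 ∈ [0, 5/33) → index 0
j=1: u_1=11/60 ∈ [5/33, 1/3) → index 1
j=2: u_2=137/420 ∈ [5/33, 1/3) → index 1
j=3: u_3=197/420 ∈ [1/3, 19/33) → index 2
j=4: u_4=257/420 ∈ [19/33, 2/3) → index 3
j=5: u_5=317/420 ∈ [2/3, 10/11) → index 4
j=6: u_6=377/420 ∈ [2/3, 10/11) → index 4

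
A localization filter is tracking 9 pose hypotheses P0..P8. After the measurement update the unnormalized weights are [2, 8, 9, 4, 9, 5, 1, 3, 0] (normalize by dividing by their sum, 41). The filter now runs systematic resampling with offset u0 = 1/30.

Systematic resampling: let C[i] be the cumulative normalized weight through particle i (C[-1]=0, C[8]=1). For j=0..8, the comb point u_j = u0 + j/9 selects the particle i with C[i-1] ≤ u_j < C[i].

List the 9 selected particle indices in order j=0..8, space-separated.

0 1 2 2 3 4 4 5 6

C = [2/41, 10/41, 19/41, 23/41, 32/41, 37/41, 38/41, 1, 1]
j=0: u_0=1/30 ∈ [0, 2/41) → index 0
j=1: u_1=13/90 ∈ [2/41, 10/41) → index 1
j=2: u_2=23/90 ∈ [10/41, 19/41) → index 2
j=3: u_3=11/30 ∈ [10/41, 19/41) → index 2
j=4: u_4=43/90 ∈ [19/41, 23/41) → index 3
j=5: u_5=53/90 ∈ [23/41, 32/41) → index 4
j=6: u_6=7/10 ∈ [23/41, 32/41) → index 4
j=7: u_7=73/90 ∈ [32/41, 37/41) → index 5
j=8: u_8=83/90 ∈ [37/41, 38/41) → index 6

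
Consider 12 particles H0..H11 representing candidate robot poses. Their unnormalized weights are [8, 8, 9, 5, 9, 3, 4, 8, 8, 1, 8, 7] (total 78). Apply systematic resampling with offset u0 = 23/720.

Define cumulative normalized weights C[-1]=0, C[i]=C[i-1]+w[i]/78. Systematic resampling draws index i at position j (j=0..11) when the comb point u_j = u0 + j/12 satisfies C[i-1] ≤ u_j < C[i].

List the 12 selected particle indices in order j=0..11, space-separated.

C = [4/39, 8/39, 25/78, 5/13, 1/2, 7/13, 23/39, 9/13, 31/39, 21/26, 71/78, 1]
j=0: u_0=23/720 ∈ [0, 4/39) → index 0
j=1: u_1=83/720 ∈ [4/39, 8/39) → index 1
j=2: u_2=143/720 ∈ [4/39, 8/39) → index 1
j=3: u_3=203/720 ∈ [8/39, 25/78) → index 2
j=4: u_4=263/720 ∈ [25/78, 5/13) → index 3
j=5: u_5=323/720 ∈ [5/13, 1/2) → index 4
j=6: u_6=383/720 ∈ [1/2, 7/13) → index 5
j=7: u_7=443/720 ∈ [23/39, 9/13) → index 7
j=8: u_8=503/720 ∈ [9/13, 31/39) → index 8
j=9: u_9=563/720 ∈ [9/13, 31/39) → index 8
j=10: u_10=623/720 ∈ [21/26, 71/78) → index 10
j=11: u_11=683/720 ∈ [71/78, 1) → index 11

0 1 1 2 3 4 5 7 8 8 10 11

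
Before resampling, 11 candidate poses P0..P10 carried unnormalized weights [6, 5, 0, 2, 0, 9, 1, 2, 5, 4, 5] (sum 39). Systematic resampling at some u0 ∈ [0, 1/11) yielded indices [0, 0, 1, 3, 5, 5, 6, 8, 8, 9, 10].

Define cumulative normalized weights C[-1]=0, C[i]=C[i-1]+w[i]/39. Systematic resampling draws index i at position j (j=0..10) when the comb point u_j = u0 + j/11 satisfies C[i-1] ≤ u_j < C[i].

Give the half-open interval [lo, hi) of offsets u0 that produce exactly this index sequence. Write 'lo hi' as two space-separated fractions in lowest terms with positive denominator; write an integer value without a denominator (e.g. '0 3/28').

C = [2/13, 11/39, 11/39, 1/3, 1/3, 22/39, 23/39, 25/39, 10/13, 34/39, 1]
j=0 picked index 0: u0 ∈ [0, 2/13)
j=1 picked index 0: u0 ∈ [-1/11, 9/143)
j=2 picked index 1: u0 ∈ [-4/143, 43/429)
j=3 picked index 3: u0 ∈ [4/429, 2/33)
j=4 picked index 5: u0 ∈ [-1/33, 86/429)
j=5 picked index 5: u0 ∈ [-4/33, 47/429)
j=6 picked index 6: u0 ∈ [8/429, 19/429)
j=7 picked index 8: u0 ∈ [2/429, 19/143)
j=8 picked index 8: u0 ∈ [-37/429, 6/143)
j=9 picked index 9: u0 ∈ [-7/143, 23/429)
j=10 picked index 10: u0 ∈ [-16/429, 1/11)
intersection: [8/429, 6/143)

8/429 6/143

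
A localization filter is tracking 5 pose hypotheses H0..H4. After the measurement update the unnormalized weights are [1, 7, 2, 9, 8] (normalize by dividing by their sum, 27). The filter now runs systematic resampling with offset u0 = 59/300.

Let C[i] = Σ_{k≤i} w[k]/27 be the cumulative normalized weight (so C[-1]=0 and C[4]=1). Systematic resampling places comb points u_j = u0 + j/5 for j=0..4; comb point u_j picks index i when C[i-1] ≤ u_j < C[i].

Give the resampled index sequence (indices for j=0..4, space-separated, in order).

C = [1/27, 8/27, 10/27, 19/27, 1]
j=0: u_0=59/300 ∈ [1/27, 8/27) → index 1
j=1: u_1=119/300 ∈ [10/27, 19/27) → index 3
j=2: u_2=179/300 ∈ [10/27, 19/27) → index 3
j=3: u_3=239/300 ∈ [19/27, 1) → index 4
j=4: u_4=299/300 ∈ [19/27, 1) → index 4

1 3 3 4 4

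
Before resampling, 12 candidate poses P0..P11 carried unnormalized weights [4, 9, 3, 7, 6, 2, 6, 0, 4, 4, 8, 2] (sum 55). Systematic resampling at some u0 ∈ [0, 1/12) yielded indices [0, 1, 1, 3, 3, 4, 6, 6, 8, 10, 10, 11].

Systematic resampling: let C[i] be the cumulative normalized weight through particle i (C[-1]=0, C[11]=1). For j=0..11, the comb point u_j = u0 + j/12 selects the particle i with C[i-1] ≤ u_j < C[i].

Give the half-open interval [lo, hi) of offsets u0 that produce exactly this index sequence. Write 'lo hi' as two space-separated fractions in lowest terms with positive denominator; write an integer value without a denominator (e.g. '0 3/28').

3/44 23/330

C = [4/55, 13/55, 16/55, 23/55, 29/55, 31/55, 37/55, 37/55, 41/55, 9/11, 53/55, 1]
j=0 picked index 0: u0 ∈ [0, 4/55)
j=1 picked index 1: u0 ∈ [-7/660, 101/660)
j=2 picked index 1: u0 ∈ [-31/330, 23/330)
j=3 picked index 3: u0 ∈ [9/220, 37/220)
j=4 picked index 3: u0 ∈ [-7/165, 14/165)
j=5 picked index 4: u0 ∈ [1/660, 73/660)
j=6 picked index 6: u0 ∈ [7/110, 19/110)
j=7 picked index 6: u0 ∈ [-13/660, 59/660)
j=8 picked index 8: u0 ∈ [1/165, 13/165)
j=9 picked index 10: u0 ∈ [3/44, 47/220)
j=10 picked index 10: u0 ∈ [-1/66, 43/330)
j=11 picked index 11: u0 ∈ [31/660, 1/12)
intersection: [3/44, 23/330)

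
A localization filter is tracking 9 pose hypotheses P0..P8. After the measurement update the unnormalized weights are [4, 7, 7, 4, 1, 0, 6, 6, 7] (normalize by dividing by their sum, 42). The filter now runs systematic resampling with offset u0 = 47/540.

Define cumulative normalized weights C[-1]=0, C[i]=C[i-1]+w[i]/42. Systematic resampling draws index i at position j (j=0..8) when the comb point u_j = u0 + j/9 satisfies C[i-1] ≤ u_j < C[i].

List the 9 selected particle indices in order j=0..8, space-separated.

C = [2/21, 11/42, 3/7, 11/21, 23/42, 23/42, 29/42, 5/6, 1]
j=0: u_0=47/540 ∈ [0, 2/21) → index 0
j=1: u_1=107/540 ∈ [2/21, 11/42) → index 1
j=2: u_2=167/540 ∈ [11/42, 3/7) → index 2
j=3: u_3=227/540 ∈ [11/42, 3/7) → index 2
j=4: u_4=287/540 ∈ [11/21, 23/42) → index 4
j=5: u_5=347/540 ∈ [23/42, 29/42) → index 6
j=6: u_6=407/540 ∈ [29/42, 5/6) → index 7
j=7: u_7=467/540 ∈ [5/6, 1) → index 8
j=8: u_8=527/540 ∈ [5/6, 1) → index 8

0 1 2 2 4 6 7 8 8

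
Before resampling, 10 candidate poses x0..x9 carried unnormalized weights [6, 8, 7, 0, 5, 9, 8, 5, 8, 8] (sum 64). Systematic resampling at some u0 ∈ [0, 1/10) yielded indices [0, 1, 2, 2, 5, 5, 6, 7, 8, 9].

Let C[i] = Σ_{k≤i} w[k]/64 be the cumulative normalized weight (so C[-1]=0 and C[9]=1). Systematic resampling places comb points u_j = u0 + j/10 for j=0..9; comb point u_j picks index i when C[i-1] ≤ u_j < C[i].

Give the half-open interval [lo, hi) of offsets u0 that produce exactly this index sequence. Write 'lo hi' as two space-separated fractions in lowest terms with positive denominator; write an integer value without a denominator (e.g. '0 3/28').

C = [3/32, 7/32, 21/64, 21/64, 13/32, 35/64, 43/64, 3/4, 7/8, 1]
j=0 picked index 0: u0 ∈ [0, 3/32)
j=1 picked index 1: u0 ∈ [-1/160, 19/160)
j=2 picked index 2: u0 ∈ [3/160, 41/320)
j=3 picked index 2: u0 ∈ [-13/160, 9/320)
j=4 picked index 5: u0 ∈ [1/160, 47/320)
j=5 picked index 5: u0 ∈ [-3/32, 3/64)
j=6 picked index 6: u0 ∈ [-17/320, 23/320)
j=7 picked index 7: u0 ∈ [-9/320, 1/20)
j=8 picked index 8: u0 ∈ [-1/20, 3/40)
j=9 picked index 9: u0 ∈ [-1/40, 1/10)
intersection: [3/160, 9/320)

3/160 9/320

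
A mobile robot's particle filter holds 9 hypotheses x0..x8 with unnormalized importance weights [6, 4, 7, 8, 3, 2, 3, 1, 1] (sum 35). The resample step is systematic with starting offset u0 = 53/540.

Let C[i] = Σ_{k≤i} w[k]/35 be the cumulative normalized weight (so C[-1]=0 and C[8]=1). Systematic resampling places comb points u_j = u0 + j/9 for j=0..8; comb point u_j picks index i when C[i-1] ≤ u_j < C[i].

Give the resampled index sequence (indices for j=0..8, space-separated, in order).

C = [6/35, 2/7, 17/35, 5/7, 4/5, 6/7, 33/35, 34/35, 1]
j=0: u_0=53/540 ∈ [0, 6/35) → index 0
j=1: u_1=113/540 ∈ [6/35, 2/7) → index 1
j=2: u_2=173/540 ∈ [2/7, 17/35) → index 2
j=3: u_3=233/540 ∈ [2/7, 17/35) → index 2
j=4: u_4=293/540 ∈ [17/35, 5/7) → index 3
j=5: u_5=353/540 ∈ [17/35, 5/7) → index 3
j=6: u_6=413/540 ∈ [5/7, 4/5) → index 4
j=7: u_7=473/540 ∈ [6/7, 33/35) → index 6
j=8: u_8=533/540 ∈ [34/35, 1) → index 8

0 1 2 2 3 3 4 6 8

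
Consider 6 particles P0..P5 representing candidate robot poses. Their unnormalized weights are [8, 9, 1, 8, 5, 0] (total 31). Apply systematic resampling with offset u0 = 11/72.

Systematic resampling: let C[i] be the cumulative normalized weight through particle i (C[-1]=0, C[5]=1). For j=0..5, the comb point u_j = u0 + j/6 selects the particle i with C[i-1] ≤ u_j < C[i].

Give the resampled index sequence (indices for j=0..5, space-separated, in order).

C = [8/31, 17/31, 18/31, 26/31, 1, 1]
j=0: u_0=11/72 ∈ [0, 8/31) → index 0
j=1: u_1=23/72 ∈ [8/31, 17/31) → index 1
j=2: u_2=35/72 ∈ [8/31, 17/31) → index 1
j=3: u_3=47/72 ∈ [18/31, 26/31) → index 3
j=4: u_4=59/72 ∈ [18/31, 26/31) → index 3
j=5: u_5=71/72 ∈ [26/31, 1) → index 4

0 1 1 3 3 4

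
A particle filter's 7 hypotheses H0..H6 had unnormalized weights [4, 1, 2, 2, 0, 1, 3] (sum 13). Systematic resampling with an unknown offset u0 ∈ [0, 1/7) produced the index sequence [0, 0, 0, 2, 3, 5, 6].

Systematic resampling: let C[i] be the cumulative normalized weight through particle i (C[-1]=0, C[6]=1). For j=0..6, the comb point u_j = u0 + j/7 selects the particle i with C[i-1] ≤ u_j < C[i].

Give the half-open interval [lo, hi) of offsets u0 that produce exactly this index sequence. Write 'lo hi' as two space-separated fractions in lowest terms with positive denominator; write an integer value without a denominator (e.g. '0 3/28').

0 2/91

C = [4/13, 5/13, 7/13, 9/13, 9/13, 10/13, 1]
j=0 picked index 0: u0 ∈ [0, 4/13)
j=1 picked index 0: u0 ∈ [-1/7, 15/91)
j=2 picked index 0: u0 ∈ [-2/7, 2/91)
j=3 picked index 2: u0 ∈ [-4/91, 10/91)
j=4 picked index 3: u0 ∈ [-3/91, 11/91)
j=5 picked index 5: u0 ∈ [-2/91, 5/91)
j=6 picked index 6: u0 ∈ [-8/91, 1/7)
intersection: [0, 2/91)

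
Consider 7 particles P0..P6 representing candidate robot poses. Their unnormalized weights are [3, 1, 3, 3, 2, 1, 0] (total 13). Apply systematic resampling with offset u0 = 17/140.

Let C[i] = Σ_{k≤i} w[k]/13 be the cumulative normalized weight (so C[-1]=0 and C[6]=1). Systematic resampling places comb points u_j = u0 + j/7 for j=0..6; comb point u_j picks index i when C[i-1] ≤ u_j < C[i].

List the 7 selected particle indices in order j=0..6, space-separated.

0 1 2 3 3 4 5

C = [3/13, 4/13, 7/13, 10/13, 12/13, 1, 1]
j=0: u_0=17/140 ∈ [0, 3/13) → index 0
j=1: u_1=37/140 ∈ [3/13, 4/13) → index 1
j=2: u_2=57/140 ∈ [4/13, 7/13) → index 2
j=3: u_3=11/20 ∈ [7/13, 10/13) → index 3
j=4: u_4=97/140 ∈ [7/13, 10/13) → index 3
j=5: u_5=117/140 ∈ [10/13, 12/13) → index 4
j=6: u_6=137/140 ∈ [12/13, 1) → index 5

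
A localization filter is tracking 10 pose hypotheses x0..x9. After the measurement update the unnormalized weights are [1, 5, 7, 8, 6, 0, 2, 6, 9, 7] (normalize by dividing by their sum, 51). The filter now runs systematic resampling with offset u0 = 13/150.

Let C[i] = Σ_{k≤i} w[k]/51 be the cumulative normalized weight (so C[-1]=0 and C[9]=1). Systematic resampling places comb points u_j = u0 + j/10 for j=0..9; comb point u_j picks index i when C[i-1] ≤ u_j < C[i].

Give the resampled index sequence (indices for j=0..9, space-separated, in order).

1 2 3 3 4 7 8 8 9 9

C = [1/51, 2/17, 13/51, 7/17, 9/17, 9/17, 29/51, 35/51, 44/51, 1]
j=0: u_0=13/150 ∈ [1/51, 2/17) → index 1
j=1: u_1=14/75 ∈ [2/17, 13/51) → index 2
j=2: u_2=43/150 ∈ [13/51, 7/17) → index 3
j=3: u_3=29/75 ∈ [13/51, 7/17) → index 3
j=4: u_4=73/150 ∈ [7/17, 9/17) → index 4
j=5: u_5=44/75 ∈ [29/51, 35/51) → index 7
j=6: u_6=103/150 ∈ [35/51, 44/51) → index 8
j=7: u_7=59/75 ∈ [35/51, 44/51) → index 8
j=8: u_8=133/150 ∈ [44/51, 1) → index 9
j=9: u_9=74/75 ∈ [44/51, 1) → index 9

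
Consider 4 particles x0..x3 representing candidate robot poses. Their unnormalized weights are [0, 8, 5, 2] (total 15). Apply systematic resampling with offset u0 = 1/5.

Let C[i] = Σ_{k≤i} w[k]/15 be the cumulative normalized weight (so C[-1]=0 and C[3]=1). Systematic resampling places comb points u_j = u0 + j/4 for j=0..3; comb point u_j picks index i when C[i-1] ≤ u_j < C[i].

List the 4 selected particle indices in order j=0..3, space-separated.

C = [0, 8/15, 13/15, 1]
j=0: u_0=1/5 ∈ [0, 8/15) → index 1
j=1: u_1=9/20 ∈ [0, 8/15) → index 1
j=2: u_2=7/10 ∈ [8/15, 13/15) → index 2
j=3: u_3=19/20 ∈ [13/15, 1) → index 3

1 1 2 3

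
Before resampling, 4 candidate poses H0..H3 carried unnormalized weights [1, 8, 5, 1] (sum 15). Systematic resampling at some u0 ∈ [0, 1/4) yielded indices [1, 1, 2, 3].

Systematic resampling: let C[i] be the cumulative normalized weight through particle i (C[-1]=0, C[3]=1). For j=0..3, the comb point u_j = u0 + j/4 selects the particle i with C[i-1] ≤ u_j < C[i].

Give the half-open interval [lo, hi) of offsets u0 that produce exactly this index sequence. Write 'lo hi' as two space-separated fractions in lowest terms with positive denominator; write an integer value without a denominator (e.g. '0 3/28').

C = [1/15, 3/5, 14/15, 1]
j=0 picked index 1: u0 ∈ [1/15, 3/5)
j=1 picked index 1: u0 ∈ [-11/60, 7/20)
j=2 picked index 2: u0 ∈ [1/10, 13/30)
j=3 picked index 3: u0 ∈ [11/60, 1/4)
intersection: [11/60, 1/4)

11/60 1/4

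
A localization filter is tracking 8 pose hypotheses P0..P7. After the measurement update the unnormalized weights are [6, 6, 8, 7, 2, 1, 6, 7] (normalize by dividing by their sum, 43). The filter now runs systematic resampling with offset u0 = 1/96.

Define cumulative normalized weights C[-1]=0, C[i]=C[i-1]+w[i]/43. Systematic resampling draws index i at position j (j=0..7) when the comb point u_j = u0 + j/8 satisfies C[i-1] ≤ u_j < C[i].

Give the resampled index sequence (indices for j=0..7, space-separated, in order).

0 0 1 2 3 4 6 7

C = [6/43, 12/43, 20/43, 27/43, 29/43, 30/43, 36/43, 1]
j=0: u_0=1/96 ∈ [0, 6/43) → index 0
j=1: u_1=13/96 ∈ [0, 6/43) → index 0
j=2: u_2=25/96 ∈ [6/43, 12/43) → index 1
j=3: u_3=37/96 ∈ [12/43, 20/43) → index 2
j=4: u_4=49/96 ∈ [20/43, 27/43) → index 3
j=5: u_5=61/96 ∈ [27/43, 29/43) → index 4
j=6: u_6=73/96 ∈ [30/43, 36/43) → index 6
j=7: u_7=85/96 ∈ [36/43, 1) → index 7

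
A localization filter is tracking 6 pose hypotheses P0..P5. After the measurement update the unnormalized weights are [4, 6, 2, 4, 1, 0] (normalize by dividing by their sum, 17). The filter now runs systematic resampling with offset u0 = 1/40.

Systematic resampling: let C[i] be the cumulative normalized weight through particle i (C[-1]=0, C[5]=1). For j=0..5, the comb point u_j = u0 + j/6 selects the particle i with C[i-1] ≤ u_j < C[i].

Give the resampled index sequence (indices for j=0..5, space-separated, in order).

C = [4/17, 10/17, 12/17, 16/17, 1, 1]
j=0: u_0=1/40 ∈ [0, 4/17) → index 0
j=1: u_1=23/120 ∈ [0, 4/17) → index 0
j=2: u_2=43/120 ∈ [4/17, 10/17) → index 1
j=3: u_3=21/40 ∈ [4/17, 10/17) → index 1
j=4: u_4=83/120 ∈ [10/17, 12/17) → index 2
j=5: u_5=103/120 ∈ [12/17, 16/17) → index 3

0 0 1 1 2 3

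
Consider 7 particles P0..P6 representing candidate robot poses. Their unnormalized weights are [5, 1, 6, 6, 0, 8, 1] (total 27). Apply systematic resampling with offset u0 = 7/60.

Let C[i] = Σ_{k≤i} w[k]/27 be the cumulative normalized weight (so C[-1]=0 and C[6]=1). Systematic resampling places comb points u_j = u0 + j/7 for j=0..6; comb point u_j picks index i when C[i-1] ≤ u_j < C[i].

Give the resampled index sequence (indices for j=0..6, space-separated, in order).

0 2 2 3 5 5 6

C = [5/27, 2/9, 4/9, 2/3, 2/3, 26/27, 1]
j=0: u_0=7/60 ∈ [0, 5/27) → index 0
j=1: u_1=109/420 ∈ [2/9, 4/9) → index 2
j=2: u_2=169/420 ∈ [2/9, 4/9) → index 2
j=3: u_3=229/420 ∈ [4/9, 2/3) → index 3
j=4: u_4=289/420 ∈ [2/3, 26/27) → index 5
j=5: u_5=349/420 ∈ [2/3, 26/27) → index 5
j=6: u_6=409/420 ∈ [26/27, 1) → index 6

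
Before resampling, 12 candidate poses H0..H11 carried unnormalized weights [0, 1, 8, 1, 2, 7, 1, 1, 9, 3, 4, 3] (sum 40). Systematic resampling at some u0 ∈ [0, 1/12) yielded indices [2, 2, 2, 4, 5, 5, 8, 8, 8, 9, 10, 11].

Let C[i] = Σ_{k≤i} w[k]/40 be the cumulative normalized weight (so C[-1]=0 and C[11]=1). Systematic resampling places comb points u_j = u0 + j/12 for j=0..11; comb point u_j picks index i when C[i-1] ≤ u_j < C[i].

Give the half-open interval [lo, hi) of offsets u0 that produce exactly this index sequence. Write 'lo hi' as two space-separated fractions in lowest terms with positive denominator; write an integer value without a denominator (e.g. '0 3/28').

C = [0, 1/40, 9/40, 1/4, 3/10, 19/40, 1/2, 21/40, 3/4, 33/40, 37/40, 1]
j=0 picked index 2: u0 ∈ [1/40, 9/40)
j=1 picked index 2: u0 ∈ [-7/120, 17/120)
j=2 picked index 2: u0 ∈ [-17/120, 7/120)
j=3 picked index 4: u0 ∈ [0, 1/20)
j=4 picked index 5: u0 ∈ [-1/30, 17/120)
j=5 picked index 5: u0 ∈ [-7/60, 7/120)
j=6 picked index 8: u0 ∈ [1/40, 1/4)
j=7 picked index 8: u0 ∈ [-7/120, 1/6)
j=8 picked index 8: u0 ∈ [-17/120, 1/12)
j=9 picked index 9: u0 ∈ [0, 3/40)
j=10 picked index 10: u0 ∈ [-1/120, 11/120)
j=11 picked index 11: u0 ∈ [1/120, 1/12)
intersection: [1/40, 1/20)

1/40 1/20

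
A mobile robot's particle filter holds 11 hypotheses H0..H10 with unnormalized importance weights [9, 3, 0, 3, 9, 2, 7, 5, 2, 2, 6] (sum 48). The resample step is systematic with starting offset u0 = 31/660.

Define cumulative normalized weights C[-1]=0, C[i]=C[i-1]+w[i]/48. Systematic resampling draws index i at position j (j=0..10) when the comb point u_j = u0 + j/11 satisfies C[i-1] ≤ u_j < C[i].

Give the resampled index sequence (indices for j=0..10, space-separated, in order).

0 0 1 4 4 5 6 6 7 9 10

C = [3/16, 1/4, 1/4, 5/16, 1/2, 13/24, 11/16, 19/24, 5/6, 7/8, 1]
j=0: u_0=31/660 ∈ [0, 3/16) → index 0
j=1: u_1=91/660 ∈ [0, 3/16) → index 0
j=2: u_2=151/660 ∈ [3/16, 1/4) → index 1
j=3: u_3=211/660 ∈ [5/16, 1/2) → index 4
j=4: u_4=271/660 ∈ [5/16, 1/2) → index 4
j=5: u_5=331/660 ∈ [1/2, 13/24) → index 5
j=6: u_6=391/660 ∈ [13/24, 11/16) → index 6
j=7: u_7=41/60 ∈ [13/24, 11/16) → index 6
j=8: u_8=511/660 ∈ [11/16, 19/24) → index 7
j=9: u_9=571/660 ∈ [5/6, 7/8) → index 9
j=10: u_10=631/660 ∈ [7/8, 1) → index 10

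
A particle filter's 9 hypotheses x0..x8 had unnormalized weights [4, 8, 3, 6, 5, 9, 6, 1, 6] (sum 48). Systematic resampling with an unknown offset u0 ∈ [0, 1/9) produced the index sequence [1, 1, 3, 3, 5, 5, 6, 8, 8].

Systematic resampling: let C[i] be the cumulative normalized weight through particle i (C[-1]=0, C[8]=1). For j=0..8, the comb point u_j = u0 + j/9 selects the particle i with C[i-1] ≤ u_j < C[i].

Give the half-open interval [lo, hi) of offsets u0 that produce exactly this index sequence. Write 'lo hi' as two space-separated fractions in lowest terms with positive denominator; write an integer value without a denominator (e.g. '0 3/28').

C = [1/12, 1/4, 5/16, 7/16, 13/24, 35/48, 41/48, 7/8, 1]
j=0 picked index 1: u0 ∈ [1/12, 1/4)
j=1 picked index 1: u0 ∈ [-1/36, 5/36)
j=2 picked index 3: u0 ∈ [13/144, 31/144)
j=3 picked index 3: u0 ∈ [-1/48, 5/48)
j=4 picked index 5: u0 ∈ [7/72, 41/144)
j=5 picked index 5: u0 ∈ [-1/72, 25/144)
j=6 picked index 6: u0 ∈ [1/16, 3/16)
j=7 picked index 8: u0 ∈ [7/72, 2/9)
j=8 picked index 8: u0 ∈ [-1/72, 1/9)
intersection: [7/72, 5/48)

7/72 5/48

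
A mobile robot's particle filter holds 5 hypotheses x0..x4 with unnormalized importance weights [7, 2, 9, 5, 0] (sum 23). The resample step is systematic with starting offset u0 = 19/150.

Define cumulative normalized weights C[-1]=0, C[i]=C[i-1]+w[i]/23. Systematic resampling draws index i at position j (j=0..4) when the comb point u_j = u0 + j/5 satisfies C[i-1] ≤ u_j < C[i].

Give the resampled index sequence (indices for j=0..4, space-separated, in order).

0 1 2 2 3

C = [7/23, 9/23, 18/23, 1, 1]
j=0: u_0=19/150 ∈ [0, 7/23) → index 0
j=1: u_1=49/150 ∈ [7/23, 9/23) → index 1
j=2: u_2=79/150 ∈ [9/23, 18/23) → index 2
j=3: u_3=109/150 ∈ [9/23, 18/23) → index 2
j=4: u_4=139/150 ∈ [18/23, 1) → index 3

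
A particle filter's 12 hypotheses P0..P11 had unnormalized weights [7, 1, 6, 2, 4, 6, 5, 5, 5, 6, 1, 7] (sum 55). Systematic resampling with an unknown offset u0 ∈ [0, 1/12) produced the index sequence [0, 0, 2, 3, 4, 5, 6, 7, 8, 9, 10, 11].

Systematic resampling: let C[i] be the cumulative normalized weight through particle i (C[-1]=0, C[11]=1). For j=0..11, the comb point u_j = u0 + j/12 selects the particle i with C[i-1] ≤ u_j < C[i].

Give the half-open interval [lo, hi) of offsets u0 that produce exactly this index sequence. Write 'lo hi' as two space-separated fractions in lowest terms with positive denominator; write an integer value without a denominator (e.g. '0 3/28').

C = [7/55, 8/55, 14/55, 16/55, 4/11, 26/55, 31/55, 36/55, 41/55, 47/55, 48/55, 1]
j=0 picked index 0: u0 ∈ [0, 7/55)
j=1 picked index 0: u0 ∈ [-1/12, 29/660)
j=2 picked index 2: u0 ∈ [-7/330, 29/330)
j=3 picked index 3: u0 ∈ [1/220, 9/220)
j=4 picked index 4: u0 ∈ [-7/165, 1/33)
j=5 picked index 5: u0 ∈ [-7/132, 37/660)
j=6 picked index 6: u0 ∈ [-3/110, 7/110)
j=7 picked index 7: u0 ∈ [-13/660, 47/660)
j=8 picked index 8: u0 ∈ [-2/165, 13/165)
j=9 picked index 9: u0 ∈ [-1/220, 23/220)
j=10 picked index 10: u0 ∈ [7/330, 13/330)
j=11 picked index 11: u0 ∈ [-29/660, 1/12)
intersection: [7/330, 1/33)

7/330 1/33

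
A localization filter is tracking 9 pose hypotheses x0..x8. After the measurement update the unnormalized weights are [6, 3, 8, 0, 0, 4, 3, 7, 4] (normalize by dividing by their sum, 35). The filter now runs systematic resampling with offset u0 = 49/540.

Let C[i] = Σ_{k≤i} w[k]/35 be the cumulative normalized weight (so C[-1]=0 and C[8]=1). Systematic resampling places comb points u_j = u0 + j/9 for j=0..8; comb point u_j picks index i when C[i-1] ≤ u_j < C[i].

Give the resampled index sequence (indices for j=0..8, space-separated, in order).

C = [6/35, 9/35, 17/35, 17/35, 17/35, 3/5, 24/35, 31/35, 1]
j=0: u_0=49/540 ∈ [0, 6/35) → index 0
j=1: u_1=109/540 ∈ [6/35, 9/35) → index 1
j=2: u_2=169/540 ∈ [9/35, 17/35) → index 2
j=3: u_3=229/540 ∈ [9/35, 17/35) → index 2
j=4: u_4=289/540 ∈ [17/35, 3/5) → index 5
j=5: u_5=349/540 ∈ [3/5, 24/35) → index 6
j=6: u_6=409/540 ∈ [24/35, 31/35) → index 7
j=7: u_7=469/540 ∈ [24/35, 31/35) → index 7
j=8: u_8=529/540 ∈ [31/35, 1) → index 8

0 1 2 2 5 6 7 7 8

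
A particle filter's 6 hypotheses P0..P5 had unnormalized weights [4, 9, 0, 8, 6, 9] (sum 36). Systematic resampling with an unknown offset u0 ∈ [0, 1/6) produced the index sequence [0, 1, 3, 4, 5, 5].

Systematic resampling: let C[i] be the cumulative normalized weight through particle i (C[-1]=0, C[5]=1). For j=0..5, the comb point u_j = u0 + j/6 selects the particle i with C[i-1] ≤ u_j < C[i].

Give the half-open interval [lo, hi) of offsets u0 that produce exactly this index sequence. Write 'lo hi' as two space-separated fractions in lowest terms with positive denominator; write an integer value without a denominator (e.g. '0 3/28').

1/12 1/9

C = [1/9, 13/36, 13/36, 7/12, 3/4, 1]
j=0 picked index 0: u0 ∈ [0, 1/9)
j=1 picked index 1: u0 ∈ [-1/18, 7/36)
j=2 picked index 3: u0 ∈ [1/36, 1/4)
j=3 picked index 4: u0 ∈ [1/12, 1/4)
j=4 picked index 5: u0 ∈ [1/12, 1/3)
j=5 picked index 5: u0 ∈ [-1/12, 1/6)
intersection: [1/12, 1/9)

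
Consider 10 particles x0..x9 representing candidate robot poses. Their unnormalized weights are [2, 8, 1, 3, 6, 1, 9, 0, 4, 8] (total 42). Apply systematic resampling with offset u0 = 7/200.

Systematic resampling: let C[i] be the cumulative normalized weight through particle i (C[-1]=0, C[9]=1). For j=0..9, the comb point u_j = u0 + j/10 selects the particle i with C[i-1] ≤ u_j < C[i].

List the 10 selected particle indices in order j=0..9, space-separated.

0 1 1 4 4 6 6 8 9 9

C = [1/21, 5/21, 11/42, 1/3, 10/21, 1/2, 5/7, 5/7, 17/21, 1]
j=0: u_0=7/200 ∈ [0, 1/21) → index 0
j=1: u_1=27/200 ∈ [1/21, 5/21) → index 1
j=2: u_2=47/200 ∈ [1/21, 5/21) → index 1
j=3: u_3=67/200 ∈ [1/3, 10/21) → index 4
j=4: u_4=87/200 ∈ [1/3, 10/21) → index 4
j=5: u_5=107/200 ∈ [1/2, 5/7) → index 6
j=6: u_6=127/200 ∈ [1/2, 5/7) → index 6
j=7: u_7=147/200 ∈ [5/7, 17/21) → index 8
j=8: u_8=167/200 ∈ [17/21, 1) → index 9
j=9: u_9=187/200 ∈ [17/21, 1) → index 9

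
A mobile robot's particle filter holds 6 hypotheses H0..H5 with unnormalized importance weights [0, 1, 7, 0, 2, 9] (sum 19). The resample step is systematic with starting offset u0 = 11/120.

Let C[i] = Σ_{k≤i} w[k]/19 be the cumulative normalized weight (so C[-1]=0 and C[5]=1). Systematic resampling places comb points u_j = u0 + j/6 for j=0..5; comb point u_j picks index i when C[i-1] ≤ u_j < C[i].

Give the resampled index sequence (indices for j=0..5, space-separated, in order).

C = [0, 1/19, 8/19, 8/19, 10/19, 1]
j=0: u_0=11/120 ∈ [1/19, 8/19) → index 2
j=1: u_1=31/120 ∈ [1/19, 8/19) → index 2
j=2: u_2=17/40 ∈ [8/19, 10/19) → index 4
j=3: u_3=71/120 ∈ [10/19, 1) → index 5
j=4: u_4=91/120 ∈ [10/19, 1) → index 5
j=5: u_5=37/40 ∈ [10/19, 1) → index 5

2 2 4 5 5 5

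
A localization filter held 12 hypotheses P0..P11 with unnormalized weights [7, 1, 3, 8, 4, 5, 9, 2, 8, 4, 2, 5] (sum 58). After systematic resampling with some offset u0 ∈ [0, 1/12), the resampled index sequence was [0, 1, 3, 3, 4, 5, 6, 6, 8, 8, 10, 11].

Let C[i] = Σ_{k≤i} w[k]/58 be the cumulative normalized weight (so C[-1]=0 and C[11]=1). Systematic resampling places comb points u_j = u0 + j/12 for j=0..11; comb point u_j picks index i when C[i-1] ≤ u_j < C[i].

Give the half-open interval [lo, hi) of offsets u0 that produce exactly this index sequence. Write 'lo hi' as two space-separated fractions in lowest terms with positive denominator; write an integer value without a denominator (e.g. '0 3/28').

4/87 19/348

C = [7/58, 4/29, 11/58, 19/58, 23/58, 14/29, 37/58, 39/58, 47/58, 51/58, 53/58, 1]
j=0 picked index 0: u0 ∈ [0, 7/58)
j=1 picked index 1: u0 ∈ [13/348, 19/348)
j=2 picked index 3: u0 ∈ [2/87, 14/87)
j=3 picked index 3: u0 ∈ [-7/116, 9/116)
j=4 picked index 4: u0 ∈ [-1/174, 11/174)
j=5 picked index 5: u0 ∈ [-7/348, 23/348)
j=6 picked index 6: u0 ∈ [-1/58, 4/29)
j=7 picked index 6: u0 ∈ [-35/348, 19/348)
j=8 picked index 8: u0 ∈ [1/174, 25/174)
j=9 picked index 8: u0 ∈ [-9/116, 7/116)
j=10 picked index 10: u0 ∈ [4/87, 7/87)
j=11 picked index 11: u0 ∈ [-1/348, 1/12)
intersection: [4/87, 19/348)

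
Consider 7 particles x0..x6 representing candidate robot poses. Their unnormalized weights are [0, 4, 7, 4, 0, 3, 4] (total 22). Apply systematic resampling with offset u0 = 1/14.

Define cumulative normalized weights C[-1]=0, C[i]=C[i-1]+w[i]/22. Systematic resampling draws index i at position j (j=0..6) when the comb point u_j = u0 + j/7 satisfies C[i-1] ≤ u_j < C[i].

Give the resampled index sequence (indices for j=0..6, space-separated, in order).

1 2 2 3 3 5 6

C = [0, 2/11, 1/2, 15/22, 15/22, 9/11, 1]
j=0: u_0=1/14 ∈ [0, 2/11) → index 1
j=1: u_1=3/14 ∈ [2/11, 1/2) → index 2
j=2: u_2=5/14 ∈ [2/11, 1/2) → index 2
j=3: u_3=1/2 ∈ [1/2, 15/22) → index 3
j=4: u_4=9/14 ∈ [1/2, 15/22) → index 3
j=5: u_5=11/14 ∈ [15/22, 9/11) → index 5
j=6: u_6=13/14 ∈ [9/11, 1) → index 6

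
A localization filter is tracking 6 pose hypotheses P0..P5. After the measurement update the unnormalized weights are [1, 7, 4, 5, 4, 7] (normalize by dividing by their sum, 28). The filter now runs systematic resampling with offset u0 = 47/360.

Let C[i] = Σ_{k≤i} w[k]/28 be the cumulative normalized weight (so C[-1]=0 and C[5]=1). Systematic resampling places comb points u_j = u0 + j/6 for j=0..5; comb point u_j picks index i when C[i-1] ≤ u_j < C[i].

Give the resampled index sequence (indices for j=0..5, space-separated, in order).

1 2 3 4 5 5

C = [1/28, 2/7, 3/7, 17/28, 3/4, 1]
j=0: u_0=47/360 ∈ [1/28, 2/7) → index 1
j=1: u_1=107/360 ∈ [2/7, 3/7) → index 2
j=2: u_2=167/360 ∈ [3/7, 17/28) → index 3
j=3: u_3=227/360 ∈ [17/28, 3/4) → index 4
j=4: u_4=287/360 ∈ [3/4, 1) → index 5
j=5: u_5=347/360 ∈ [3/4, 1) → index 5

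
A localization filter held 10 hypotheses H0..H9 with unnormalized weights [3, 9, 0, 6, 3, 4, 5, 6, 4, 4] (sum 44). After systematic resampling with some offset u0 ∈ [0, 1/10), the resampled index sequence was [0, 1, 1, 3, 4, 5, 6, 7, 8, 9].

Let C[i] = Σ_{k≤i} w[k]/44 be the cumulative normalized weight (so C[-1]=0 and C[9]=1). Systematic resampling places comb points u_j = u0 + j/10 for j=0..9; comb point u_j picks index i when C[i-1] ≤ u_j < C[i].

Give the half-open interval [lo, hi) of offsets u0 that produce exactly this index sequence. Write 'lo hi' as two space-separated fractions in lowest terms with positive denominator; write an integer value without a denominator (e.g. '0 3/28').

C = [3/44, 3/11, 3/11, 9/22, 21/44, 25/44, 15/22, 9/11, 10/11, 1]
j=0 picked index 0: u0 ∈ [0, 3/44)
j=1 picked index 1: u0 ∈ [-7/220, 19/110)
j=2 picked index 1: u0 ∈ [-29/220, 4/55)
j=3 picked index 3: u0 ∈ [-3/110, 6/55)
j=4 picked index 4: u0 ∈ [1/110, 17/220)
j=5 picked index 5: u0 ∈ [-1/44, 3/44)
j=6 picked index 6: u0 ∈ [-7/220, 9/110)
j=7 picked index 7: u0 ∈ [-1/55, 13/110)
j=8 picked index 8: u0 ∈ [1/55, 6/55)
j=9 picked index 9: u0 ∈ [1/110, 1/10)
intersection: [1/55, 3/44)

1/55 3/44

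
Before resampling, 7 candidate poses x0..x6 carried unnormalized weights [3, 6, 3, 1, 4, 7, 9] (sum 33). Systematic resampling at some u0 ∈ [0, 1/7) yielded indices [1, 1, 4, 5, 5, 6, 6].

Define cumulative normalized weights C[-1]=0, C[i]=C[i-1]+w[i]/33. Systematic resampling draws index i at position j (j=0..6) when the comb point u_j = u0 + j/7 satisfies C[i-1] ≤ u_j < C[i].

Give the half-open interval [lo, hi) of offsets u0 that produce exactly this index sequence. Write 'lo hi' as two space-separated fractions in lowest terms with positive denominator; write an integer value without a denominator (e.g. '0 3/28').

25/231 10/77

C = [1/11, 3/11, 4/11, 13/33, 17/33, 8/11, 1]
j=0 picked index 1: u0 ∈ [1/11, 3/11)
j=1 picked index 1: u0 ∈ [-4/77, 10/77)
j=2 picked index 4: u0 ∈ [25/231, 53/231)
j=3 picked index 5: u0 ∈ [20/231, 23/77)
j=4 picked index 5: u0 ∈ [-13/231, 12/77)
j=5 picked index 6: u0 ∈ [1/77, 2/7)
j=6 picked index 6: u0 ∈ [-10/77, 1/7)
intersection: [25/231, 10/77)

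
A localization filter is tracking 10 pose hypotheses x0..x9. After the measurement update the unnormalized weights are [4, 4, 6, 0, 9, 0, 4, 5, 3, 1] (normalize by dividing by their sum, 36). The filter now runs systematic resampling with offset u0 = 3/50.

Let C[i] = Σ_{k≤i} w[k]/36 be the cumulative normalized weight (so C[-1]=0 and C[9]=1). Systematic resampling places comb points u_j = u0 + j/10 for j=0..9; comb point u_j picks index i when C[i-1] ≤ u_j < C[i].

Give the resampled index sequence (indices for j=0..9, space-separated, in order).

0 1 2 2 4 4 6 7 7 8

C = [1/9, 2/9, 7/18, 7/18, 23/36, 23/36, 3/4, 8/9, 35/36, 1]
j=0: u_0=3/50 ∈ [0, 1/9) → index 0
j=1: u_1=4/25 ∈ [1/9, 2/9) → index 1
j=2: u_2=13/50 ∈ [2/9, 7/18) → index 2
j=3: u_3=9/25 ∈ [2/9, 7/18) → index 2
j=4: u_4=23/50 ∈ [7/18, 23/36) → index 4
j=5: u_5=14/25 ∈ [7/18, 23/36) → index 4
j=6: u_6=33/50 ∈ [23/36, 3/4) → index 6
j=7: u_7=19/25 ∈ [3/4, 8/9) → index 7
j=8: u_8=43/50 ∈ [3/4, 8/9) → index 7
j=9: u_9=24/25 ∈ [8/9, 35/36) → index 8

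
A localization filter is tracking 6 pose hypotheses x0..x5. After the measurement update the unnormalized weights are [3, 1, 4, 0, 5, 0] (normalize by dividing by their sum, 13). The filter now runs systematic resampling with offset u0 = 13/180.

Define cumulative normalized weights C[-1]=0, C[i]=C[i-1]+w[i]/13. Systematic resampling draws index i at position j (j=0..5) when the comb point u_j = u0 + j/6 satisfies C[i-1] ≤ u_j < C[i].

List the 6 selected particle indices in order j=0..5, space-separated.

C = [3/13, 4/13, 8/13, 8/13, 1, 1]
j=0: u_0=13/180 ∈ [0, 3/13) → index 0
j=1: u_1=43/180 ∈ [3/13, 4/13) → index 1
j=2: u_2=73/180 ∈ [4/13, 8/13) → index 2
j=3: u_3=103/180 ∈ [4/13, 8/13) → index 2
j=4: u_4=133/180 ∈ [8/13, 1) → index 4
j=5: u_5=163/180 ∈ [8/13, 1) → index 4

0 1 2 2 4 4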